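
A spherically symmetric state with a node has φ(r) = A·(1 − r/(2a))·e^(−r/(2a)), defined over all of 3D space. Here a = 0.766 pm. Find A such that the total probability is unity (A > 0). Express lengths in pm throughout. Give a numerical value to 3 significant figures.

A ≈ 0.298 pm^(-3/2)

We need A² ∫|f|² 4πr² dr = 1, taking the integral from 0 to ∞.
In 3D with spherical symmetry the volume element is 4πr² dr.
The integral (without the A² prefactor) comes out to 8·π·a^3.
Plugging in a = 0.766 yields A = 0.2975.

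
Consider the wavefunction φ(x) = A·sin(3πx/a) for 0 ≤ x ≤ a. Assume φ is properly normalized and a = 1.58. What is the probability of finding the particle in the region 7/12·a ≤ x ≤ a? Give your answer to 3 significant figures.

The probability is P = ∫ |φ|² dx over [7/12·a, a].
With A² fixed by ∫|φ|² = 1, i.e. A² = (a/2)^(−1), substitute and integrate.
Substituting u = x/a, A² and the length scale cancel in the ratio: P = ∫_{7/12}^{1} sin(3·π·u)^2 du / ∫_{0}^{1} sin(3·π·u)^2 du.
Using ∫ sin(3·π·u)^2 du = u/2 - sin(6·π·u)/(12·π), the numerator is 5/24 - 1/(12·π) and the denominator is 1/2.
Evaluating gives P = (-2 + 5·π)/(12·π).

P ≈ 0.364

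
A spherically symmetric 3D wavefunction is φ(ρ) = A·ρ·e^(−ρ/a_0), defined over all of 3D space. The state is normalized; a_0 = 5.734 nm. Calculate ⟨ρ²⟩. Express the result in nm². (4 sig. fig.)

⟨ρ^2⟩ ≈ 246.6 nm^2

By definition ⟨ρ²⟩ = ∫ ρ^2 |φ(ρ)|² 4πρ² dρ.
With ∫₀^∞ ρ^6 e^(−αρ) dρ = 6!/α^7, the ratio of the moment integral to the normalization integral gives ⟨ρ²⟩ = 15·a_0^2/2.
With a_0 = 5.734, ⟨ρ^2⟩ = 246.59.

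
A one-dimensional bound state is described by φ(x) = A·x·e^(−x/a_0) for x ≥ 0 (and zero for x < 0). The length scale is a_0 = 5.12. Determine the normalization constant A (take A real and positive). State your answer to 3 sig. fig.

A ≈ 0.173

The normalization condition is ∫|φ|² dx = 1 from 0 to ∞.
Using ∫₀^∞ xⁿ e^(−αx) dx = n!/αⁿ⁺¹, ∫|φ|² dx = A²·(a_0^3/4).
Hence A² = 1/[a_0^3/4].
With a_0 = 5.12: A² = 0.02980 and A = 0.1726.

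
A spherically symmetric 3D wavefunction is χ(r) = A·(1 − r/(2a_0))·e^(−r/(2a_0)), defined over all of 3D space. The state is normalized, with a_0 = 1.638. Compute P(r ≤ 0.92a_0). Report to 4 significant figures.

P ≈ 0.03050

P = ∫ |χ|² 4πr² dr over r ≤ 0.92a_0.
A² is fixed by ∫₀^∞ 4πr²|χ|² dr = 1, i.e. A² = (8·π·a_0^3)^(−1).
Let u = r/a_0; then A², 4π and the length scale all cancel, so P = ∫_{0}^{0.92} u^2·(1 - u/2)^2·e^(-u) du ÷ ∫_{0}^{∞} u^2·(1 - u/2)^2·e^(-u) du.
Using ∫ u^2·(1 - u/2)^2·e^(-u) du = -(u^4/4 + u^2 + 2·u + 2)·e^(-u), the numerator is ≈ 0.0610063 and the denominator is 2.
The region integral divided by the full integral gives P = 0.030503.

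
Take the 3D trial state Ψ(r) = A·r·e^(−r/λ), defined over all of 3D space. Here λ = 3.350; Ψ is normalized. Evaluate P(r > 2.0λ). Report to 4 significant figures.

P = ∫ |Ψ|² 4πr² dr over r > 2.0λ.
A² is fixed by ∫₀^∞ 4πr²|Ψ|² dr = 1, i.e. A² = (3·π·λ^5)^(−1).
Let u = r/λ; then A², 4π and the length scale all cancel, so P = ∫_{2.0}^{∞} u^4·e^(-2·u) du ÷ ∫_{0}^{∞} u^4·e^(-2·u) du.
With ∫ u^4·e^(-2·u) du = -(u^4/2 + u^3 + 3·u^2/2 + 3·u/2 + 3/4)·e^(-2·u) + C, the region integral is 103·e^(-4)/4 and the full one is 3/4.
The region integral divided by the full integral gives P = 0.62884.

P ≈ 0.6288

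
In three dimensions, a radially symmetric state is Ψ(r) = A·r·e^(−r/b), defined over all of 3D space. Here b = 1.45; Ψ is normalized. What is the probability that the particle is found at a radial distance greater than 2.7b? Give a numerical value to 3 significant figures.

P ≈ 0.373

With dV = 4πr²dr, the probability is ∫|Ψ|² dV over r > 2.7b.
A² is fixed by ∫₀^∞ 4πr²|Ψ|² dr = 1, i.e. A² = (3·π·b^5)^(−1).
In terms of u = r/b (A², 4π and the length scale all cancel between numerator and denominator), P = [∫_{2.7}^{∞} u^4·e^(-2·u) du] / [∫_{0}^{∞} u^4·e^(-2·u) du].
With ∫ u^4·e^(-2·u) du = -(u^4/2 + u^3 + 3·u^2/2 + 3·u/2 + 3/4)·e^(-2·u) + C, the region integral is ≈ 0.27998 and the full one is 3/4.
This evaluates to P = 0.3733.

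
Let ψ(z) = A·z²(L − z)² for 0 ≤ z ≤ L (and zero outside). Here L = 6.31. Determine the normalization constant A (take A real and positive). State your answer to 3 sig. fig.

A ≈ 0.00630

Normalization requires ∫|ψ|² dz = 1, integrated from 0 to L.
∫|ψ|² dz = A²·(L^9/630).
Setting this equal to 1 gives A² = 1/(L^9/630).
Substituting L = 6.31 gives A² = 0.00003973, so A = 0.006303.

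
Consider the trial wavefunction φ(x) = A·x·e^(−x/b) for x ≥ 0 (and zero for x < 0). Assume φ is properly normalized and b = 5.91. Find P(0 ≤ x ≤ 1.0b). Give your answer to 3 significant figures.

P ≈ 0.323

P = ∫_{0}^{1.0b} |φ(x)|² dx.
Since A² = 1/(b^3/4), this is the region integral divided by the full normalization integral.
Let u = x/b; then A² and the length scale cancel, so P = ∫_{0}^{1.0} u^2·e^(-2·u) du ÷ ∫_{0}^{∞} u^2·e^(-2·u) du.
With ∫ u^2·e^(-2·u) du = -(2·u^2 + 2·u + 1)·e^(-2·u)/4 + C, the region integral is 1/4 - 5·e^(-2)/4 and the full one is 1/4.
The result is P = 0.3233.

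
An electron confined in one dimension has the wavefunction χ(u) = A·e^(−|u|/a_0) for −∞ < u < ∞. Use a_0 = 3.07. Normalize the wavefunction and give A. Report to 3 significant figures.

A ≈ 0.571

Require ∫ |χ|² du = 1 over the whole domain.
∫|χ|² du = A²·(a_0).
So A² = (a_0)^(−1).
With a_0 = 3.07: A² = 0.3257 and A = 0.5707.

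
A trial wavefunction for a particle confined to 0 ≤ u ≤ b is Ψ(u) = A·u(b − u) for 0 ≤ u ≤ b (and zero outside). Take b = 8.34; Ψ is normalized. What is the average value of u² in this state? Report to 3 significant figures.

⟨u^2⟩ ≈ 19.9

The expectation value is the |Ψ|²-weighted average of u^2: ∫ u^2|Ψ|² du.
Expanding the polynomial and integrating term by term, evaluating both integrals, ⟨u²⟩ = 2·b^2/7.
With b = 8.34, ⟨u^2⟩ = 19.87.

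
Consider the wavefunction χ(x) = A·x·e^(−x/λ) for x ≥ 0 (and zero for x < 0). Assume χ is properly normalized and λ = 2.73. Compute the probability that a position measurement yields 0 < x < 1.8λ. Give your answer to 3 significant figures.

P ≈ 0.697

|χ|² is the probability density, so P = ∫_{0}^{1.8λ} |χ|² dx.
With A² fixed by ∫|χ|² = 1, i.e. A² = (λ^3/4)^(−1), substitute and integrate.
Substituting u = x/λ, A² and the length scale cancel in the ratio: P = ∫_{0}^{1.8} u^2·e^(-2·u) du / ∫_{0}^{∞} u^2·e^(-2·u) du.
With ∫ u^2·e^(-2·u) du = -(2·u^2 + 2·u + 1)·e^(-2·u)/4 + C, the region integral is 1/4 - 277·e^(-18/5)/100 and the full one is 1/4.
This works out to P = 0.6973.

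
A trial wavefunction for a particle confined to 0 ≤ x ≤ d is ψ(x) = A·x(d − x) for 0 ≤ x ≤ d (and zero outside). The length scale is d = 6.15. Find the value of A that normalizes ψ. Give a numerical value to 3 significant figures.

We need A² ∫|f|² dx = 1, taking the integral from 0 to d.
Expanding the polynomial and integrating term by term, carrying out the integral gives A² · d^5/30.
So A² = (d^5/30)^(−1).
Substituting d = 6.15 gives A² = 0.003410, so A = 0.05839.

A ≈ 0.0584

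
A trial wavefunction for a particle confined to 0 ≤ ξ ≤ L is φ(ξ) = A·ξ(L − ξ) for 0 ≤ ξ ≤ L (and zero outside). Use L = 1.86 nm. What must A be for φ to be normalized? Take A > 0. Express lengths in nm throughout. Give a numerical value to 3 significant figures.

The normalization condition is ∫|φ|² dξ = 1 from 0 to L.
∫|φ|² dξ = A²·(L^5/30).
Plugging in L = 1.86 yields A = 1.161.

A ≈ 1.16 nm^(-5/2)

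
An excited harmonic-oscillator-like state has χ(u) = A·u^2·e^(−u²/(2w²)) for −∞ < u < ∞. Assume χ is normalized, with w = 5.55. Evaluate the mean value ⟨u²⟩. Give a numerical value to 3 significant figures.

By definition ⟨u²⟩ = ∫ u^2 |χ(u)|² du.
Evaluating both integrals, ⟨u²⟩ = 5·w^2/2.
With w = 5.55, ⟨u^2⟩ = 77.01.

⟨u^2⟩ ≈ 77.0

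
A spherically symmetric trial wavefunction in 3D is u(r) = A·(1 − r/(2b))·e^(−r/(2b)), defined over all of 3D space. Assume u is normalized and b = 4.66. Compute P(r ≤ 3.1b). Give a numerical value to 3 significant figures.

Integrate the radial probability density 4πr²|u|² over r ≤ 3.1b.
A² is fixed by ∫₀^∞ 4πr²|u|² dr = 1, i.e. A² = (8·π·b^3)^(−1).
Let t = r/b; then A², 4π and the length scale all cancel, so P = ∫_{0}^{3.1} t^2·(1 - t/2)^2·e^(-t) dt ÷ ∫_{0}^{∞} t^2·(1 - t/2)^2·e^(-t) dt.
With ∫ t^2·(1 - t/2)^2·e^(-t) dt = -(t^4/4 + t^2 + 2·t + 2)·e^(-t) + C, the region integral is ≈ 0.15758 and the full one is 2.
This evaluates to P = 0.07879.

P ≈ 0.0788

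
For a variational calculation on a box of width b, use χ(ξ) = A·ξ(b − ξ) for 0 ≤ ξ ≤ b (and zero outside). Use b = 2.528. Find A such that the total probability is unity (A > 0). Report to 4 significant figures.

Require ∫ |χ|² dξ = 1 over the whole domain.
The integral (without the A² prefactor) comes out to b^5/30.
Hence A² = 1/[b^5/30].
With b = 2.528: A² = 0.29056 and A = 0.53904.

A ≈ 0.5390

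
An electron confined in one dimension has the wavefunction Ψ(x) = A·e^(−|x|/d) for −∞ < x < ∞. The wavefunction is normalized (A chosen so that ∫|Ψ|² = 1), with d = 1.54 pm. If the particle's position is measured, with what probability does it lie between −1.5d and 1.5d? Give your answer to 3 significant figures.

P = ∫_{−1.5d}^{1.5d} |Ψ(x)|² dx.
The normalization integral ∫|Ψ|²dx over the whole domain equals d·A², and A² cancels in the ratio.
Both integrals are even about x = 0, so only the x ≥ 0 halves are needed (the factors of 2 cancel). Substituting u = x/d, A² and the length scale cancel in the ratio: P = ∫_{0}^{1.5} e^(-2·u) du / ∫_{0}^{∞} e^(-2·u) du.
Using ∫ e^(-2·u) du = -e^(-2·u)/2, the numerator is 1/2 - e^(-3)/2 and the denominator is 1/2.
Evaluating gives P = 0.9502.

P ≈ 0.950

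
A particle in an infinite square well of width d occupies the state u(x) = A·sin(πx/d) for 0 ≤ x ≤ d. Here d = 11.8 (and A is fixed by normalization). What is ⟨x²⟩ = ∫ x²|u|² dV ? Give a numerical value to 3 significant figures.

The expectation value is the |u|²-weighted average of x^2: ∫ x^2|u|² dx.
The ratio of the moment integral to the normalization integral gives ⟨x²⟩ = -d^2/(2·π^2) + d^2/3.
Putting d = 11.8 gives 39.36.

⟨x^2⟩ ≈ 39.4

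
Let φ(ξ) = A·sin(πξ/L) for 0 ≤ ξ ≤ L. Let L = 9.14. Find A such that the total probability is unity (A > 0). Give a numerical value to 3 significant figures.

We need A² ∫|f|² dξ = 1, taking the integral from 0 to L.
Using sin²θ = (1 − cos 2θ)/2, the integral (without the A² prefactor) comes out to L/2.
Substituting L = 9.14 gives A² = 0.2188, so A = 0.4678.

A ≈ 0.468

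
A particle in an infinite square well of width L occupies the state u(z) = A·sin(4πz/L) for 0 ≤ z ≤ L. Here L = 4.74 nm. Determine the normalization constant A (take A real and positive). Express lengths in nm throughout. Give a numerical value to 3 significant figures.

A ≈ 0.650 nm^(-1/2)

Require ∫ |u|² dz = 1 over the whole domain.
∫|u|² dz = A²·(L/2).
So A² = (L/2)^(−1).
With L = 4.74: A² = 0.4219 and A = 0.6496.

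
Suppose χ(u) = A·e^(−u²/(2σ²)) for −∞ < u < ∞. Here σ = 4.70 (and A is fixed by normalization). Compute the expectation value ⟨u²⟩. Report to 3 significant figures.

⟨u²⟩ = ∫ u^2 |χ|² du over the full domain.
The ratio of the moment integral to the normalization integral gives ⟨u²⟩ = σ^2/2.
With σ = 4.70, ⟨u^2⟩ = 11.05.

⟨u^2⟩ ≈ 11.0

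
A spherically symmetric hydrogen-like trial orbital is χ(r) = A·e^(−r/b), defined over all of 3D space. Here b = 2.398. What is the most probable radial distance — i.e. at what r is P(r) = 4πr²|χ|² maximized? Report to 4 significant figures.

r ≈ 2.398

The maximum of P(r) = 4πr²|χ|² occurs where its derivative vanishes.
This gives r = b.
With b = 2.398, the most probable radial distance is 2.3980.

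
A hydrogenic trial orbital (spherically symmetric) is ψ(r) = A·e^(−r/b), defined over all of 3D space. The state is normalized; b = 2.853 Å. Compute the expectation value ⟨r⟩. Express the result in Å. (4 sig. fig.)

⟨r⟩ ≈ 4.280 Å

The expectation value is the |ψ|²-weighted average of r: ∫ r|ψ|² 4πr² dr.
Recall ∫₀^∞ r^m e^(−r/β) dr = m!·β^(m+1), since the A² factors cancel between numerator and denominator, ⟨r⟩ = 3·b/2.
With b = 2.853, ⟨r⟩ = 4.2795.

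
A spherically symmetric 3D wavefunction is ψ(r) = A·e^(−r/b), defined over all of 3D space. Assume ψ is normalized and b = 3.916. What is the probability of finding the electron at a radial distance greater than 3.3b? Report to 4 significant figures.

P ≈ 0.03997

P = ∫ |ψ|² 4πr² dr over r > 3.3b.
The full normalization integral is A²·[π·b^3] = 1, fixing A².
Let u = r/b; then A², 4π and the length scale all cancel, so P = ∫_{3.3}^{∞} u^2·e^(-2·u) du ÷ ∫_{0}^{∞} u^2·e^(-2·u) du.
Using ∫ u^2·e^(-2·u) du = -(2·u^2 + 2·u + 1)·e^(-2·u)/4, the numerator is 1469·e^(-33/5)/200 and the denominator is 1/4.
Taking the ratio yields P = 0.039968.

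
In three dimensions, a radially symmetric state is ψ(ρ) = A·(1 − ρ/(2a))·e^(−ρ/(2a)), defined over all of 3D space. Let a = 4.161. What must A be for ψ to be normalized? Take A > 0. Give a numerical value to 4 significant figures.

The normalization condition is ∫|ψ|² 4πρ² dρ = 1 from 0 to ∞.
In 3D with spherical symmetry the volume element is 4πρ² dρ.
∫|ψ|² 4πρ² dρ = A²·(8·π·a^3).
With a = 4.161: A² = 0.00055229 and A = 0.023501.

A ≈ 0.02350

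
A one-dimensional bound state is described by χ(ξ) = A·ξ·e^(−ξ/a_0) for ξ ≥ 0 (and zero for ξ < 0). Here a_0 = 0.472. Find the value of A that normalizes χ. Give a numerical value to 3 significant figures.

A ≈ 6.17

We need A² ∫|f|² dξ = 1, taking the integral from 0 to ∞.
∫|χ|² dξ = A²·(a_0^3/4).
Setting this equal to 1 gives A² = 1/(a_0^3/4).
With a_0 = 0.472: A² = 38.04 and A = 6.168.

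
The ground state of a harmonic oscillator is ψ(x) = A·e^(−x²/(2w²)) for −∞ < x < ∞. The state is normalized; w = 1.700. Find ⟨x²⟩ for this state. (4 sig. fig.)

⟨x^2⟩ ≈ 1.445

By definition ⟨x²⟩ = ∫ x^2 |ψ(x)|² dx.
Using the Gaussian integral ∫_{−∞}^{∞} e^(−αx²) dx = √(π/α), evaluating both integrals, ⟨x²⟩ = w^2/2.
Putting w = 1.700 gives 1.4450.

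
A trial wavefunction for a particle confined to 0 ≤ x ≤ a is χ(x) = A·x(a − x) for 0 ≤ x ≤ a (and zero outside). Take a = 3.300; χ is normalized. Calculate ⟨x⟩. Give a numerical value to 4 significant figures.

The expectation value is the |χ|²-weighted average of x: ∫ x|χ|² dx.
Expanding the polynomial and integrating term by term, evaluating both integrals, ⟨x⟩ = a/2.
With a = 3.300, ⟨x⟩ = 1.6500.

⟨x⟩ ≈ 1.650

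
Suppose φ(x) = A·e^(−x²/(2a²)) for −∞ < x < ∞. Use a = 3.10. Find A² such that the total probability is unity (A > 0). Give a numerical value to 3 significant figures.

Require ∫ |φ|² dx = 1 over the whole domain.
With ∫_{−∞}^{∞} x^(2m) e^(−αx²) dx = (2m−1)!!·√π / (2^m α^(m+1/2)), the integral (without the A² prefactor) comes out to √(π)·a.
Setting this equal to 1 gives A² = 1/(√(π)·a).
Plugging in a = 3.10 yields A = 0.4266.

A^2 ≈ 0.182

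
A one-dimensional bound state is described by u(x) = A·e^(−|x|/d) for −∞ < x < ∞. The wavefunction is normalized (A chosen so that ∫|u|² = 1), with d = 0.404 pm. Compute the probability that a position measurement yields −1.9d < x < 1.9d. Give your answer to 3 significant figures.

|u|² is the probability density, so P = ∫_{−1.9d}^{1.9d} |u|² dx.
The normalization integral ∫|u|²dx over the whole domain equals d·A², and A² cancels in the ratio.
By symmetry take twice the x ≥ 0 contribution in numerator and denominator; the 2's cancel. In terms of t = x/d (A² and the length scale cancel between numerator and denominator), P = [∫_{0}^{1.9} e^(-2·t) dt] / [∫_{0}^{∞} e^(-2·t) dt].
Using ∫ e^(-2·t) dt = -e^(-2·t)/2, the numerator is 1/2 - e^(-19/5)/2 and the denominator is 1/2.
Taking the ratio, P = 0.9776.

P ≈ 0.978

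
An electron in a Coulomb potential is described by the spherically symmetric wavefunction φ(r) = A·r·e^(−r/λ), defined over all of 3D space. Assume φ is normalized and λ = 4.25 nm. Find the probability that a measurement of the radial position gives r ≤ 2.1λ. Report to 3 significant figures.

P ≈ 0.410

Integrate the radial probability density 4πr²|φ|² over r ≤ 2.1λ.
A² is fixed by ∫₀^∞ 4πr²|φ|² dr = 1, i.e. A² = (3·π·λ^5)^(−1).
Let u = r/λ; then A², 4π and the length scale all cancel, so P = ∫_{0}^{2.1} u^4·e^(-2·u) du ÷ ∫_{0}^{∞} u^4·e^(-2·u) du.
Using ∫ u^4·e^(-2·u) du = -(u^4/2 + u^3 + 3·u^2/2 + 3·u/2 + 3/4)·e^(-2·u), the numerator is ≈ 0.30763 and the denominator is 3/4.
The region integral divided by the full integral gives P = 0.4102.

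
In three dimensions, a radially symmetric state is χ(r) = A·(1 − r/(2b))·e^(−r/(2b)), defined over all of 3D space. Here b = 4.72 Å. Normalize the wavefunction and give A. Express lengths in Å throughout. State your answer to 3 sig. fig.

Require ∫ |χ|² 4πr² dr = 1 over the whole domain.
(Spherical symmetry: dV = 4πr² dr.)
With χ = A·(1 − r/(2b))·e^(−r/(2b)), the integral evaluates to A²·[8·π·b^3].
With b = 4.72: A² = 0.0003784 and A = 0.01945.

A ≈ 0.0195 Å^(-3/2)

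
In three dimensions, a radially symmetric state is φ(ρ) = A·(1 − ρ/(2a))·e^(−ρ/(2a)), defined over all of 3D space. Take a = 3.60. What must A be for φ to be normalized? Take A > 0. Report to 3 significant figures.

Normalization requires ∫|φ|² 4πρ² dρ = 1, integrated from 0 to ∞.
The angular integral contributes 4π, leaving ∫₀^∞ ρ²|φ|² dρ.
∫|φ|² 4πρ² dρ = A²·(8·π·a^3).
Hence A² = 1/[8·π·a^3].
Plugging in a = 3.60 yields A = 0.02920.

A ≈ 0.0292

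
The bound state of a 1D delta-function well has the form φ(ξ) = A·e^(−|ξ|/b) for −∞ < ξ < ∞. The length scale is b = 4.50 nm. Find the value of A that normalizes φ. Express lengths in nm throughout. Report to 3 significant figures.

The normalization condition is ∫|φ|² dξ = 1 from −∞ to ∞.
Recall ∫₀^∞ ξ^m e^(−ξ/β) dξ = m!·β^(m+1), carrying out the integral gives A² · b.
Setting this equal to 1 gives A² = 1/(b).
With b = 4.50: A² = 0.2222 and A = 0.4714.

A ≈ 0.471 nm^(-1/2)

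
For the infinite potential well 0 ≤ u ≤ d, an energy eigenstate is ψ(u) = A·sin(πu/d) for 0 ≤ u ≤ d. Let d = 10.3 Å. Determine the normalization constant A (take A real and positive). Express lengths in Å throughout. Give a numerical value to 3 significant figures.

Normalization requires ∫|ψ|² du = 1, integrated from 0 to d.
With ψ = A·sin(πu/d), the integral evaluates to A²·[d/2].
So A² = (d/2)^(−1).
Plugging in d = 10.3 yields A = 0.4407.

A ≈ 0.441 Å^(-1/2)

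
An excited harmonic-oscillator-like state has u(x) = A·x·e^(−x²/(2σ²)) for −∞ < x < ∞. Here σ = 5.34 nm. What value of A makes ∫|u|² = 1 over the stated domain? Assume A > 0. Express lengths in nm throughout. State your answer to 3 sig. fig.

We need A² ∫|f|² dx = 1, taking the integral from −∞ to ∞.
Differentiating ∫e^(−αx²) dx = √(π/α) under α to get the higher moments, with u = A·x·e^(−x²/(2σ²)), the integral evaluates to A²·[√(π)·σ^3/2].
So A² = (√(π)·σ^3/2)^(−1).
Plugging in σ = 5.34 yields A = 0.08608.

A ≈ 0.0861 nm^(-3/2)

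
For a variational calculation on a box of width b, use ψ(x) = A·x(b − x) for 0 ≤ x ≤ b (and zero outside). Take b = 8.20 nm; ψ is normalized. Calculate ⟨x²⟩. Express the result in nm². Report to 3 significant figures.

By definition ⟨x²⟩ = ∫ x^2 |ψ(x)|² dx.
Evaluating both integrals, ⟨x²⟩ = 2·b^2/7.
With b = 8.20, ⟨x^2⟩ = 19.21.

⟨x^2⟩ ≈ 19.2 nm^2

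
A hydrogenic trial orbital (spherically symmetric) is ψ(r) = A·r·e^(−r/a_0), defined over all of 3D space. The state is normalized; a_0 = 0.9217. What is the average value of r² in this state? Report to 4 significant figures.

⟨r^2⟩ ≈ 6.371

The expectation value is the |ψ|²-weighted average of r^2: ∫ r^2|ψ|² 4πr² dr.
Evaluating both integrals, ⟨r²⟩ = 15·a_0^2/2.
Putting a_0 = 0.9217 gives 6.3715.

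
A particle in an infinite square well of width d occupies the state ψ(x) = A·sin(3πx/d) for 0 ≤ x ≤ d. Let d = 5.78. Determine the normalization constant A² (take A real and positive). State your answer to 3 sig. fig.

A^2 ≈ 0.346

We need A² ∫|f|² dx = 1, taking the integral from 0 to d.
The integral (without the A² prefactor) comes out to d/2.
Setting this equal to 1 gives A² = 1/(d/2).
With d = 5.78: A² = 0.3460 and A = 0.5882.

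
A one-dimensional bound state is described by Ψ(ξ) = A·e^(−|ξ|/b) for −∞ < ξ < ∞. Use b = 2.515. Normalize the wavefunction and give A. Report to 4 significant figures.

A ≈ 0.6306

We need A² ∫|f|² dξ = 1, taking the integral from −∞ to ∞.
With ∫₀^∞ ξ^0 e^(−αξ) dξ = 0!/α^1, ∫|Ψ|² dξ = A²·(b).
Hence A² = 1/[b].
With b = 2.515: A² = 0.39761 and A = 0.63057.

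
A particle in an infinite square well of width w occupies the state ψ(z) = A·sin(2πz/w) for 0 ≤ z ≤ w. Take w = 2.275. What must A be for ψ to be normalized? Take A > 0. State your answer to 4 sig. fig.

A ≈ 0.9376

Normalization requires ∫|ψ|² dz = 1, integrated from 0 to w.
With ψ = A·sin(2πz/w), the integral evaluates to A²·[w/2].
Hence A² = 1/[w/2].
With w = 2.275: A² = 0.87912 and A = 0.93761.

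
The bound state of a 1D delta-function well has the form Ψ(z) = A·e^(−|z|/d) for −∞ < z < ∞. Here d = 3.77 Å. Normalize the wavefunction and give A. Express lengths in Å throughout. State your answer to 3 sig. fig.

A ≈ 0.515 Å^(-1/2)

Normalization requires ∫|Ψ|² dz = 1, integrated from −∞ to ∞.
Carrying out the integral gives A² · d.
Hence A² = 1/[d].
Plugging in d = 3.77 yields A = 0.5150.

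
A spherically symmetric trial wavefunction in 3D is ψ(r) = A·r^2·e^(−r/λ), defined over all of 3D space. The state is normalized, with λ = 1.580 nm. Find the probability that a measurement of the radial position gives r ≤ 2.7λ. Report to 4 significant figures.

P ≈ 0.2983

P = ∫ |ψ|² 4πr² dr over r ≤ 2.7λ.
A² is fixed by ∫₀^∞ 4πr²|ψ|² dr = 1, i.e. A² = (45·π·λ^7/2)^(−1).
In terms of u = r/λ (A², 4π and the length scale all cancel between numerator and denominator), P = [∫_{0}^{2.7} u^6·e^(-2·u) du] / [∫_{0}^{∞} u^6·e^(-2·u) du].
With ∫ u^6·e^(-2·u) du = -(4·u^6 + 12·u^5 + 30·u^4 + 60·u^3 + 90·u^2 + 90·u + 45)·e^(-2·u)/8 + C, the region integral is ≈ 1.67810 and the full one is 45/8.
The region integral divided by the full integral gives P = 0.29833.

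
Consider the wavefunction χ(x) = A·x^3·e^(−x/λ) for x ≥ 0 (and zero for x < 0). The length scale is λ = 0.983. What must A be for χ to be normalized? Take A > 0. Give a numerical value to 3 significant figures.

A ≈ 0.448

Normalization requires ∫|χ|² dx = 1, integrated from 0 to ∞.
Recall ∫₀^∞ x^m e^(−x/β) dx = m!·β^(m+1), ∫|χ|² dx = A²·(45·λ^7/8).
Hence A² = 1/[45·λ^7/8].
Substituting λ = 0.983 gives A² = 0.2004, so A = 0.4477.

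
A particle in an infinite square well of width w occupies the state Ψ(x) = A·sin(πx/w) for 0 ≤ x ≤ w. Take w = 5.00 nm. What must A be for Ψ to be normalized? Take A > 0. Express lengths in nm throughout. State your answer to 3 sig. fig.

Require ∫ |Ψ|² dx = 1 over the whole domain.
With Ψ = A·sin(πx/w), the integral evaluates to A²·[w/2].
Substituting w = 5.00 gives A² = 0.4000, so A = 0.6325.

A ≈ 0.632 nm^(-1/2)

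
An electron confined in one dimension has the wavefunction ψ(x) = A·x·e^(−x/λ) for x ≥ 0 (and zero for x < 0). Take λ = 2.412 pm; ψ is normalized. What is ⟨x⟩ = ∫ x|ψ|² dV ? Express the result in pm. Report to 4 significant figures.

⟨x⟩ = ∫ x |ψ|² dx over the full domain.
Using ∫₀^∞ xⁿ e^(−αx) dx = n!/αⁿ⁺¹, the ratio of the moment integral to the normalization integral gives ⟨x⟩ = 3·λ/2.
With λ = 2.412, ⟨x⟩ = 3.6180.

⟨x⟩ ≈ 3.618 pm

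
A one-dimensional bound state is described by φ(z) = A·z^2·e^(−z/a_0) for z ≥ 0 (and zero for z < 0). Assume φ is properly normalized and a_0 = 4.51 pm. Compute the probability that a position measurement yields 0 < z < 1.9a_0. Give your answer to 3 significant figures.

P = ∫_{0}^{1.9a_0} |φ(z)|² dz.
The normalization integral ∫|φ|²dz over the whole domain equals 3·a_0^5/4·A², and A² cancels in the ratio.
Let u = z/a_0; then A² and the length scale cancel, so P = ∫_{0}^{1.9} u^4·e^(-2·u) du ÷ ∫_{0}^{∞} u^4·e^(-2·u) du.
Using ∫ u^4·e^(-2·u) du = -(u^4/2 + u^3 + 3·u^2/2 + 3·u/2 + 3/4)·e^(-2·u), the numerator is ≈ 0.24912 and the denominator is 3/4.
Taking the ratio, P = 0.3322.

P ≈ 0.332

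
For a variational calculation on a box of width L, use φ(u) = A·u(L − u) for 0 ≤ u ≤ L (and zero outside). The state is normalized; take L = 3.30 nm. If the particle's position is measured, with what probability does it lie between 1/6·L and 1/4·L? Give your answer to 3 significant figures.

The probability is P = ∫ |φ|² du over [1/6·L, 1/4·L].
The normalization integral ∫|φ|²du over the whole domain equals L^5/30·A², and A² cancels in the ratio.
Substituting t = u/L, A² and the length scale cancel in the ratio: P = ∫_{1/6}^{1/4} t^2·(1 - t)^2 dt / ∫_{0}^{1} t^2·(1 - t)^2 dt.
Using ∫ t^2·(1 - t)^2 dt = t^3·(6·t^2 - 15·t + 10)/30, the numerator is ≈ 0.0022674 and the denominator is 1/30.
The result is P = 0.06802.

P ≈ 0.0680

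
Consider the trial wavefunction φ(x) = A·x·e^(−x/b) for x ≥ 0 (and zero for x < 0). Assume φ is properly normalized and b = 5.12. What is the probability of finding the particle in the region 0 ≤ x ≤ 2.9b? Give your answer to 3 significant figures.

P ≈ 0.928

P = ∫_{0}^{2.9b} |φ(x)|² dx.
The normalization integral ∫|φ|²dx over the whole domain equals b^3/4·A², and A² cancels in the ratio.
Let u = x/b; then A² and the length scale cancel, so P = ∫_{0}^{2.9} u^2·e^(-2·u) du ÷ ∫_{0}^{∞} u^2·e^(-2·u) du.
Using ∫ u^2·e^(-2·u) du = -(2·u^2 + 2·u + 1)·e^(-2·u)/4, the numerator is 1/4 - 1181·e^(-29/5)/200 and the denominator is 1/4.
This works out to P = 0.9285.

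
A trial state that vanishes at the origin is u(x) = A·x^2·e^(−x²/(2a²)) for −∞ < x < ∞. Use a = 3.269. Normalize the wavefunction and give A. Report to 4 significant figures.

Normalization requires ∫|u|² dx = 1, integrated from −∞ to ∞.
With u = A·x^2·e^(−x²/(2a²)), the integral evaluates to A²·[3·√(π)·a^5/4].
Plugging in a = 3.269 yields A = 0.044889.

A ≈ 0.04489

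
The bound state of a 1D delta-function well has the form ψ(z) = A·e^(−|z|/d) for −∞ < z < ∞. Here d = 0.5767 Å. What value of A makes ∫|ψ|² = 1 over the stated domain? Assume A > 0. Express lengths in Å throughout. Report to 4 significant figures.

Normalization requires ∫|ψ|² dz = 1, integrated from −∞ to ∞.
∫|ψ|² dz = A²·(d).
So A² = (d)^(−1).
Plugging in d = 0.5767 yields A = 1.3168.

A ≈ 1.317 Å^(-1/2)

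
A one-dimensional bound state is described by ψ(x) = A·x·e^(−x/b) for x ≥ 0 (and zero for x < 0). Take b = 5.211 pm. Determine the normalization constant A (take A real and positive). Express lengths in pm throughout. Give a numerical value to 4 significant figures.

We need A² ∫|f|² dx = 1, taking the integral from 0 to ∞.
With ∫₀^∞ x^2 e^(−αx) dx = 2!/α^3, with ψ = A·x·e^(−x/b), the integral evaluates to A²·[b^3/4].
Setting this equal to 1 gives A² = 1/(b^3/4).
Substituting b = 5.211 gives A² = 0.028268, so A = 0.16813.

A ≈ 0.1681 pm^(-3/2)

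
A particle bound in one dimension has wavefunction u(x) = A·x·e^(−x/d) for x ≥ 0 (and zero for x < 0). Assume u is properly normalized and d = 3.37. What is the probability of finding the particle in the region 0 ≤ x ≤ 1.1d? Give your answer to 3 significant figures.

P ≈ 0.377

P = ∫_{0}^{1.1d} |u(x)|² dx.
The normalization integral ∫|u|²dx over the whole domain equals d^3/4·A², and A² cancels in the ratio.
Let t = x/d; then A² and the length scale cancel, so P = ∫_{0}^{1.1} t^2·e^(-2·t) dt ÷ ∫_{0}^{∞} t^2·e^(-2·t) dt.
With ∫ t^2·e^(-2·t) dt = -(2·t^2 + 2·t + 1)·e^(-2·t)/4 + C, the region integral is 1/4 - 281·e^(-11/5)/200 and the full one is 1/4.
Taking the ratio, P = 0.3773.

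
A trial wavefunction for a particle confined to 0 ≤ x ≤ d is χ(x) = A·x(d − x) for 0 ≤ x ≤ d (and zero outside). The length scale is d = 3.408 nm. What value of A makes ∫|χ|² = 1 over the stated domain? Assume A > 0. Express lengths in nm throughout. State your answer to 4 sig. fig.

We need A² ∫|f|² dx = 1, taking the integral from 0 to d.
Expanding the polynomial and integrating term by term, ∫|χ|² dx = A²·(d^5/30).
Substituting d = 3.408 gives A² = 0.065256, so A = 0.25545.

A ≈ 0.2555 nm^(-5/2)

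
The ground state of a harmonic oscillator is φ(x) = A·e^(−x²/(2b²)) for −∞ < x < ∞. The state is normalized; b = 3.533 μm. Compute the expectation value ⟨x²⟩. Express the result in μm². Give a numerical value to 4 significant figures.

⟨x^2⟩ ≈ 6.241 μm^2

⟨x²⟩ = ∫ x^2 |φ|² dx over the full domain.
The ratio of the moment integral to the normalization integral gives ⟨x²⟩ = b^2/2.
Putting b = 3.533 gives 6.2410.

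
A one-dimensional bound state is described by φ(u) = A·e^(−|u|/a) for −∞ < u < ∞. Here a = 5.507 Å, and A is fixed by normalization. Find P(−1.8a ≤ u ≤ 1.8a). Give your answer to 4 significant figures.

|φ|² is the probability density, so P = ∫_{−1.8a}^{1.8a} |φ|² du.
With A² fixed by ∫|φ|² = 1, i.e. A² = (a)^(−1), substitute and integrate.
By symmetry take twice the u ≥ 0 contribution in numerator and denominator; the 2's cancel. Let t = u/a; then A² and the length scale cancel, so P = ∫_{0}^{1.8} e^(-2·t) dt ÷ ∫_{0}^{∞} e^(-2·t) dt.
Using ∫ e^(-2·t) dt = -e^(-2·t)/2, the numerator is 1/2 - e^(-18/5)/2 and the denominator is 1/2.
Taking the ratio, P = 0.97268.

P ≈ 0.9727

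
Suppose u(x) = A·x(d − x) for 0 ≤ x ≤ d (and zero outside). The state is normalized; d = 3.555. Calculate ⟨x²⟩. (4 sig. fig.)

⟨x^2⟩ ≈ 3.611

⟨x²⟩ = ∫ x^2 |u|² dx over the full domain.
The ratio of the moment integral to the normalization integral gives ⟨x²⟩ = 2·d^2/7.
With d = 3.555, ⟨x^2⟩ = 3.6109.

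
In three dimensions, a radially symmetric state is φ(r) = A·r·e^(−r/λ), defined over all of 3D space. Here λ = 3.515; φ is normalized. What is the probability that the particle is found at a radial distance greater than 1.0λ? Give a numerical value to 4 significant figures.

P ≈ 0.9473

With dV = 4πr²dr, the probability is ∫|φ|² dV over r > 1.0λ.
A² is fixed by ∫₀^∞ 4πr²|φ|² dr = 1, i.e. A² = (3·π·λ^5)^(−1).
In terms of u = r/λ (A², 4π and the length scale all cancel between numerator and denominator), P = [∫_{1.0}^{∞} u^4·e^(-2·u) du] / [∫_{0}^{∞} u^4·e^(-2·u) du].
Using ∫ u^4·e^(-2·u) du = -(u^4/2 + u^3 + 3·u^2/2 + 3·u/2 + 3/4)·e^(-2·u), the numerator is 21·e^(-2)/4 and the denominator is 3/4.
Taking the ratio yields P = 0.94735.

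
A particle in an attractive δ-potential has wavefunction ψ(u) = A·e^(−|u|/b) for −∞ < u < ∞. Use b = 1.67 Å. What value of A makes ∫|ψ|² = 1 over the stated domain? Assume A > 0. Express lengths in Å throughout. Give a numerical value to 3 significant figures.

Require ∫ |ψ|² du = 1 over the whole domain.
Carrying out the integral gives A² · b.
Plugging in b = 1.67 yields A = 0.7738.

A ≈ 0.774 Å^(-1/2)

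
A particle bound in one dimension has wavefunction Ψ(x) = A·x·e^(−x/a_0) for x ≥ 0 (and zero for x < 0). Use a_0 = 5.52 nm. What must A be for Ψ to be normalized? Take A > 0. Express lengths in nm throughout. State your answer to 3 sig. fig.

A ≈ 0.154 nm^(-3/2)

Normalization requires ∫|Ψ|² dx = 1, integrated from 0 to ∞.
Using ∫₀^∞ xⁿ e^(−αx) dx = n!/αⁿ⁺¹, carrying out the integral gives A² · a_0^3/4.
Setting this equal to 1 gives A² = 1/(a_0^3/4).
Substituting a_0 = 5.52 gives A² = 0.02378, so A = 0.1542.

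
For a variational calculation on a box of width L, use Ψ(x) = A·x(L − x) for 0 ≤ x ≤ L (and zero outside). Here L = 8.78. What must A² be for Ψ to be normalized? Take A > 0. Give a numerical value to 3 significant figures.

A^2 ≈ 0.000575

The normalization condition is ∫|Ψ|² dx = 1 from 0 to L.
Expanding the polynomial and integrating term by term, carrying out the integral gives A² · L^5/30.
So A² = (L^5/30)^(−1).
With L = 8.78: A² = 0.0005750 and A = 0.02398.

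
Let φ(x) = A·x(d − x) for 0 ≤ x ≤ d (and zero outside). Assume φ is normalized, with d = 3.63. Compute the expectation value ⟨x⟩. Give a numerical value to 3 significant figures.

By definition ⟨x⟩ = ∫ x |φ(x)|² dx.
Since the A² factors cancel between numerator and denominator, ⟨x⟩ = d/2.
With d = 3.63, ⟨x⟩ = 1.815.

⟨x⟩ ≈ 1.82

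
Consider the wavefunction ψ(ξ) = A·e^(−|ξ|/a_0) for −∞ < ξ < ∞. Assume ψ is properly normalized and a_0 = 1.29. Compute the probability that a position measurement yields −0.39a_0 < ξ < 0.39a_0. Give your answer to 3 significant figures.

P = ∫_{−0.39a_0}^{0.39a_0} |ψ(ξ)|² dξ.
The normalization integral ∫|ψ|²dξ over the whole domain equals a_0·A², and A² cancels in the ratio.
By symmetry take twice the ξ ≥ 0 contribution in numerator and denominator; the 2's cancel. In terms of u = ξ/a_0 (A² and the length scale cancel between numerator and denominator), P = [∫_{0}^{0.39} e^(-2·u) du] / [∫_{0}^{∞} e^(-2·u) du].
Using ∫ e^(-2·u) du = -e^(-2·u)/2, the numerator is 1/2 - e^(-39/50)/2 and the denominator is 1/2.
Evaluating gives P = 0.5416.

P ≈ 0.542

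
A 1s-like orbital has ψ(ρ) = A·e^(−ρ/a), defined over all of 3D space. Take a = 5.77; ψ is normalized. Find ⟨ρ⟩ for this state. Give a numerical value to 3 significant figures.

⟨ρ⟩ = ∫ ρ |ψ|² 4πρ² dρ over the full domain.
The ratio of the moment integral to the normalization integral gives ⟨ρ⟩ = 3·a/2.
With a = 5.77, ⟨ρ⟩ = 8.655.

⟨ρ⟩ ≈ 8.66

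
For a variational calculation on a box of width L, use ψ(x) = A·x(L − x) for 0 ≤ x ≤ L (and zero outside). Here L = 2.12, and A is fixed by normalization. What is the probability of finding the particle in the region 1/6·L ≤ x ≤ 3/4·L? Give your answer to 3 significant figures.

P ≈ 0.861

|ψ|² is the probability density, so P = ∫_{1/6·L}^{3/4·L} |ψ|² dx.
The normalization integral ∫|ψ|²dx over the whole domain equals L^5/30·A², and A² cancels in the ratio.
In terms of u = x/L (A² and the length scale cancel between numerator and denominator), P = [∫_{1/6}^{3/4} u^2·(1 - u)^2 du] / [∫_{0}^{1} u^2·(1 - u)^2 du].
An antiderivative of u^2·(1 - u)^2 is u^3·(6·u^2 - 15·u + 10)/30; evaluating from 1/6 to 3/4 gives ≈ 0.028700, while the full integral is 1/30.
The result is P = 0.8610.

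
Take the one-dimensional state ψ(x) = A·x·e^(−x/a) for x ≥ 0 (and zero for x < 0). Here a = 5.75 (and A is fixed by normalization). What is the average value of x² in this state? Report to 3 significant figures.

⟨x^2⟩ ≈ 99.2

The expectation value is the |ψ|²-weighted average of x^2: ∫ x^2|ψ|² dx.
The ratio of the moment integral to the normalization integral gives ⟨x²⟩ = 3·a^2.
Putting a = 5.75 gives 99.19.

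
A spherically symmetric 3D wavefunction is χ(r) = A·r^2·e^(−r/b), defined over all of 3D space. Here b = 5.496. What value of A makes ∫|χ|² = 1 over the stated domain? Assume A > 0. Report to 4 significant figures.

Require ∫ |χ|² 4πr² dr = 1 over the whole domain.
Using ∫₀^∞ rⁿ e^(−αr) dr = n!/αⁿ⁺¹, with χ = A·r^2·e^(−r/b), the integral evaluates to A²·[45·π·b^7/2].
Setting this equal to 1 gives A² = 1/(45·π·b^7/2).
Substituting b = 5.496 gives A² = 9.3399E-8, so A = 0.00030561.

A ≈ 0.0003056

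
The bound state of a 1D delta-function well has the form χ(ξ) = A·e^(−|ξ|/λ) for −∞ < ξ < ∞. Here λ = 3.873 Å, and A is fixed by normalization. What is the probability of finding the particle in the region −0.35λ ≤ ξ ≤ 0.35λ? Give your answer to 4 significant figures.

P ≈ 0.5034

|χ|² is the probability density, so P = ∫_{−0.35λ}^{0.35λ} |χ|² dξ.
With A² fixed by ∫|χ|² = 1, i.e. A² = (λ)^(−1), substitute and integrate.
Both integrals are even about ξ = 0, so only the ξ ≥ 0 halves are needed (the factors of 2 cancel). Let u = ξ/λ; then A² and the length scale cancel, so P = ∫_{0}^{0.35} e^(-2·u) du ÷ ∫_{0}^{∞} e^(-2·u) du.
An antiderivative of e^(-2·u) is -e^(-2·u)/2; evaluating from 0 to 0.35 gives 1/2 - e^(-7/10)/2, while the full integral is 1/2.
This works out to P = 0.50341.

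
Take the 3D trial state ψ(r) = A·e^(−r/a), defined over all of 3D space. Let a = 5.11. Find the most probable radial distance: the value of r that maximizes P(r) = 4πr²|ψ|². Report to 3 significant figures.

The maximum of P(r) = 4πr²|ψ|² occurs where its derivative vanishes.
Solving yields r = a.
With a = 5.11, the most probable radial distance is 5.110.

r ≈ 5.11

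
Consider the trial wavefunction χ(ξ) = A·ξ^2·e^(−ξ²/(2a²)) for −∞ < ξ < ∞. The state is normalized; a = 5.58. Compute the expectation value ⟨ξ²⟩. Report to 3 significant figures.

⟨ξ^2⟩ ≈ 77.8

⟨ξ²⟩ = ∫ ξ^2 |χ|² dξ over the full domain.
Evaluating both integrals, ⟨ξ²⟩ = 5·a^2/2.
Putting a = 5.58 gives 77.84.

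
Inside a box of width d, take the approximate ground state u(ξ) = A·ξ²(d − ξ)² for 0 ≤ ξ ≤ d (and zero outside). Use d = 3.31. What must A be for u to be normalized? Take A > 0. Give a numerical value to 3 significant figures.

Normalization requires ∫|u|² dξ = 1, integrated from 0 to d.
Expanding the polynomial and integrating term by term, with u = A·ξ²(d − ξ)², the integral evaluates to A²·[d^9/630].
Setting this equal to 1 gives A² = 1/(d^9/630).
Plugging in d = 3.31 yields A = 0.1149.

A ≈ 0.115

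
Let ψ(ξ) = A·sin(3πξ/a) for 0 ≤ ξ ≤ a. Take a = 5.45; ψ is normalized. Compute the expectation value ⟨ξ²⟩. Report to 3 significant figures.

⟨ξ^2⟩ ≈ 9.73

By definition ⟨ξ²⟩ = ∫ ξ^2 |ψ(ξ)|² dξ.
Using sin²θ = (1 − cos 2θ)/2, the ratio of the moment integral to the normalization integral gives ⟨ξ²⟩ = -a^2/(18·π^2) + a^2/3.
Putting a = 5.45 gives 9.734.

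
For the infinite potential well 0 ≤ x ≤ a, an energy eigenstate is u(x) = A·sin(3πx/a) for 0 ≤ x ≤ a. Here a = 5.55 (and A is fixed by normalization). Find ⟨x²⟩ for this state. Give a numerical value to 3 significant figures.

⟨x^2⟩ ≈ 10.1

⟨x²⟩ = ∫ x^2 |u|² dx over the full domain.
Using sin²θ = (1 − cos 2θ)/2, since the A² factors cancel between numerator and denominator, ⟨x²⟩ = -a^2/(18·π^2) + a^2/3.
With a = 5.55, ⟨x^2⟩ = 10.09.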